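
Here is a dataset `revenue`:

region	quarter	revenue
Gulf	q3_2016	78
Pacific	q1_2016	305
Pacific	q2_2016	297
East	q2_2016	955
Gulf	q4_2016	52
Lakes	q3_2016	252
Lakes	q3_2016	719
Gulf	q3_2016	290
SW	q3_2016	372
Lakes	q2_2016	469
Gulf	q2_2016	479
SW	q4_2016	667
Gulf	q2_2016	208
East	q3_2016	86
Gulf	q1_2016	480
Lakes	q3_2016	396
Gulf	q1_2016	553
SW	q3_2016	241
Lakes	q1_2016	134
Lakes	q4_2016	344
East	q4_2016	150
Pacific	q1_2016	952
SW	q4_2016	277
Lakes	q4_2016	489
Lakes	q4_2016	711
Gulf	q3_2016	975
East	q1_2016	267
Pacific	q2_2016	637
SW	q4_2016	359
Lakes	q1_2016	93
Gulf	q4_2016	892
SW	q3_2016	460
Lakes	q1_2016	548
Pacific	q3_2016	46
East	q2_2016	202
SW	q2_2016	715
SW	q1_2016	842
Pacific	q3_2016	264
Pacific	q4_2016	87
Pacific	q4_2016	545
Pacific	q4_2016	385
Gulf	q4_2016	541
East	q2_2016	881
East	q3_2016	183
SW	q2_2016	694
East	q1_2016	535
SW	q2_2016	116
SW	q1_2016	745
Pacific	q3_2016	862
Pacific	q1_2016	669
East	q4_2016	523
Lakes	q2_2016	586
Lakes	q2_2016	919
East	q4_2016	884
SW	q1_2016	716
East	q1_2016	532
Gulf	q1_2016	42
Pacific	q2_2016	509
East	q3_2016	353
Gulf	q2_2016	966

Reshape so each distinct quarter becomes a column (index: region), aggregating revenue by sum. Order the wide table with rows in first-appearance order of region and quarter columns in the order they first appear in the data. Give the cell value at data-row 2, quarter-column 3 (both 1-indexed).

1443

With rows in first-appearance order of region, row 2 is region=Pacific. quarter columns in first-appearance order: q3_2016, q1_2016, q2_2016, q4_2016; column 3 is q2_2016.
Long rows with region=Pacific, quarter=q2_2016: 297 + 637 + 509 = 1443.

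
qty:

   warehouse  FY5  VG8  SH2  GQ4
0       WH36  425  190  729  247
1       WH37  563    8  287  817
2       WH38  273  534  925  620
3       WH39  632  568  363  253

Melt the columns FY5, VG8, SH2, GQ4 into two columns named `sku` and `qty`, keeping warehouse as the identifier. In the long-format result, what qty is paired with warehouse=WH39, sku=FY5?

Unpivoting turns each (warehouse, wide-column) pair into one long row.
The wide cell at row WH39, column FY5 holds 632, so the long row (WH39, FY5) has qty=632.

632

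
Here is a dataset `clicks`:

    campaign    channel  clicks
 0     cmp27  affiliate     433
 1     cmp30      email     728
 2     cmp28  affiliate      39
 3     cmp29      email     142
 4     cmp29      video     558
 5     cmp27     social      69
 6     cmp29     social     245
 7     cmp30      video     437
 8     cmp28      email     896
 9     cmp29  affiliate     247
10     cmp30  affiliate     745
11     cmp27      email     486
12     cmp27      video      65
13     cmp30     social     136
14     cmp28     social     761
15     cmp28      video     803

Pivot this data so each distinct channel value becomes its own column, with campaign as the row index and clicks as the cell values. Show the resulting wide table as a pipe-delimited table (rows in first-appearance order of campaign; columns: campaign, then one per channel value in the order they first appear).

Columns: campaign plus the 4 distinct channel values (affiliate, email, video, social).
For example, row cmp27 column affiliate takes clicks=433 from the long row (cmp27, affiliate).

| campaign | affiliate | email | video | social |
| cmp27 | 433 | 486 | 65 | 69 |
| cmp30 | 745 | 728 | 437 | 136 |
| cmp28 | 39 | 896 | 803 | 761 |
| cmp29 | 247 | 142 | 558 | 245 |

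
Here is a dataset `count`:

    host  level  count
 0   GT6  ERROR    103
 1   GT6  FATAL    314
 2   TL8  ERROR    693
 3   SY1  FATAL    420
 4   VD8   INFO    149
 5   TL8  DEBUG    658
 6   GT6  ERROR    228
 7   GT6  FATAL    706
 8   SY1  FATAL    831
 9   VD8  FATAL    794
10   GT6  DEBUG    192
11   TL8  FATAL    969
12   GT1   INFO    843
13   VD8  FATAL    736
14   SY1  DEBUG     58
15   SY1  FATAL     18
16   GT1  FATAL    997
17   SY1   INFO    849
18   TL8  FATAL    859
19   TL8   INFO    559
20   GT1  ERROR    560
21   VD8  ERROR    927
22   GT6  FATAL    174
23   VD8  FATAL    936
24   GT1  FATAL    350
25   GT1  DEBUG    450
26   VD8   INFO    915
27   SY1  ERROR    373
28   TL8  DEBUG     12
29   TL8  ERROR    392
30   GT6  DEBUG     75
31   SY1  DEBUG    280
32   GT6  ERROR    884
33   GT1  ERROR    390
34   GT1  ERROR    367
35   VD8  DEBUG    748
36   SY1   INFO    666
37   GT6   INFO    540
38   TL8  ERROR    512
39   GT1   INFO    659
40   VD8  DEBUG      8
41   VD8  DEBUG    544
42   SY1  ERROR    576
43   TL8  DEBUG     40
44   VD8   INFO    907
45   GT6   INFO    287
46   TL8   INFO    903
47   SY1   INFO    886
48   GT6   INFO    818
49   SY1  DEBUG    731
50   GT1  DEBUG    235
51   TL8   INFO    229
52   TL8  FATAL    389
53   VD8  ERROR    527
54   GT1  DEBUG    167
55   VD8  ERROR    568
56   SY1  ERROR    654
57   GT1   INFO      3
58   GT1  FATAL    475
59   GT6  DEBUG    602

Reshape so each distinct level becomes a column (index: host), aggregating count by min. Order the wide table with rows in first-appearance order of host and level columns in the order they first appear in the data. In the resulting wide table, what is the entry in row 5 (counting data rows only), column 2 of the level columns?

With rows in first-appearance order of host, row 5 is host=GT1. level columns in first-appearance order: ERROR, FATAL, INFO, DEBUG; column 2 is FATAL.
Long rows with host=GT1, level=FATAL: min(997, 350, 475) = 350.

350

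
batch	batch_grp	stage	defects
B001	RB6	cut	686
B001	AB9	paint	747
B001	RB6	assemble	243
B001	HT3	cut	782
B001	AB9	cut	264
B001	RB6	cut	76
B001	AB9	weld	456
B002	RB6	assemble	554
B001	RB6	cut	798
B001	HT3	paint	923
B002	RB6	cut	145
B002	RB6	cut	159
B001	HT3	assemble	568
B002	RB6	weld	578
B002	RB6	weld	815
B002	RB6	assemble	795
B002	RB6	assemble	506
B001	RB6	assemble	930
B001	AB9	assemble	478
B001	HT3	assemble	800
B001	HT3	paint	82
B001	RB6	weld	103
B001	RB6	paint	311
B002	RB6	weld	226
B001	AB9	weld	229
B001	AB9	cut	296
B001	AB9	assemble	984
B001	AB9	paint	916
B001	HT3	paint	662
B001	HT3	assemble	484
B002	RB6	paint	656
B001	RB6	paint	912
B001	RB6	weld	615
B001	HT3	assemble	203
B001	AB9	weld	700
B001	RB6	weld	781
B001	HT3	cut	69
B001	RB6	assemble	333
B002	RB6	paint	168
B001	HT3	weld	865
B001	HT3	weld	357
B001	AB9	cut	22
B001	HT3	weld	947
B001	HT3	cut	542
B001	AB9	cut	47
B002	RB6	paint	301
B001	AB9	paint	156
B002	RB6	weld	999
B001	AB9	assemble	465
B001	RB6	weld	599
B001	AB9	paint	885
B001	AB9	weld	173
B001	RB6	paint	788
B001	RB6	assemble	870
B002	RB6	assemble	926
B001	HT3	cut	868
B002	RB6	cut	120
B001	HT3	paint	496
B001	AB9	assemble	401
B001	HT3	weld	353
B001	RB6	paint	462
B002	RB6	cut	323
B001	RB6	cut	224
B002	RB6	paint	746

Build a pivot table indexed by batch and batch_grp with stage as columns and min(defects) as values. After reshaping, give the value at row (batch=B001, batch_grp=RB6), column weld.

Rows with batch=B001, batch_grp=RB6 and stage=weld: defects values are 103, 615, 781, 599.
min(103, 615, 781, 599) = 103.

103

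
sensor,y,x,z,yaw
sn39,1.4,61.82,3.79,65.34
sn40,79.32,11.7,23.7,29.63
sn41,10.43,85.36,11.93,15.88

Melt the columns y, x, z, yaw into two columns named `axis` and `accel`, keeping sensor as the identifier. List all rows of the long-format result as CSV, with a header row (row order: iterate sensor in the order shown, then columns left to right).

Each (sensor, column) pair becomes one row: 3 × 4 = 12 rows.
For example, (sn39, y) → accel=1.4.

sensor,axis,accel
sn39,y,1.4
sn39,x,61.82
sn39,z,3.79
sn39,yaw,65.34
sn40,y,79.32
sn40,x,11.7
sn40,z,23.7
sn40,yaw,29.63
sn41,y,10.43
sn41,x,85.36
sn41,z,11.93
sn41,yaw,15.88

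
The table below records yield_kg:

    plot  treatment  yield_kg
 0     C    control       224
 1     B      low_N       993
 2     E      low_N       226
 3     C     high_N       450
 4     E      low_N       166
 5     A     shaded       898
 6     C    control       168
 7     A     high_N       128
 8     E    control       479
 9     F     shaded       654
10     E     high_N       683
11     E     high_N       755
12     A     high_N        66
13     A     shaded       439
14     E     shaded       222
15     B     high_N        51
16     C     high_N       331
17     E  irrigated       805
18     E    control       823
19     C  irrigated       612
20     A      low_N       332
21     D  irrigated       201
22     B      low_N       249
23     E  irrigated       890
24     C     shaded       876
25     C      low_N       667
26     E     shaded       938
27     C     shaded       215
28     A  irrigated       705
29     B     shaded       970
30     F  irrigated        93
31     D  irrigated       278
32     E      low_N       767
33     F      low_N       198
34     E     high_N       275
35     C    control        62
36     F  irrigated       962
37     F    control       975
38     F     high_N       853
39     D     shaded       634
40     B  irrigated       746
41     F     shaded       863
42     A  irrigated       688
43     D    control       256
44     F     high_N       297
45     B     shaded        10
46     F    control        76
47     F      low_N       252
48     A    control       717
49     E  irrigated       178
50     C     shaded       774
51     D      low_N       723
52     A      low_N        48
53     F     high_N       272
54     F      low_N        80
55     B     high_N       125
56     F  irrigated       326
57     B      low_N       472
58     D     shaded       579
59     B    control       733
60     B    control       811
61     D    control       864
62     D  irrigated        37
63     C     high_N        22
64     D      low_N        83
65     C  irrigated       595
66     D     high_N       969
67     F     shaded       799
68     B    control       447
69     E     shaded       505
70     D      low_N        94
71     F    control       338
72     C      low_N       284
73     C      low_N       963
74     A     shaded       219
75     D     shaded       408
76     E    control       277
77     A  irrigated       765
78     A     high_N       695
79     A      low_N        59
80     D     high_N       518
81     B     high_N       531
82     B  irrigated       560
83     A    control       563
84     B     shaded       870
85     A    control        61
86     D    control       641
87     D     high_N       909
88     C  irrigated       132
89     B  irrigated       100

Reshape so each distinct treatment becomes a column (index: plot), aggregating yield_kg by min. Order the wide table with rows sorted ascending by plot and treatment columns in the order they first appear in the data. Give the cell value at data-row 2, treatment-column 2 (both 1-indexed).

With rows sorted ascending by plot, row 2 is plot=B. treatment columns in first-appearance order: control, low_N, high_N, shaded, irrigated; column 2 is low_N.
Long rows with plot=B, treatment=low_N: min(993, 249, 472) = 249.

249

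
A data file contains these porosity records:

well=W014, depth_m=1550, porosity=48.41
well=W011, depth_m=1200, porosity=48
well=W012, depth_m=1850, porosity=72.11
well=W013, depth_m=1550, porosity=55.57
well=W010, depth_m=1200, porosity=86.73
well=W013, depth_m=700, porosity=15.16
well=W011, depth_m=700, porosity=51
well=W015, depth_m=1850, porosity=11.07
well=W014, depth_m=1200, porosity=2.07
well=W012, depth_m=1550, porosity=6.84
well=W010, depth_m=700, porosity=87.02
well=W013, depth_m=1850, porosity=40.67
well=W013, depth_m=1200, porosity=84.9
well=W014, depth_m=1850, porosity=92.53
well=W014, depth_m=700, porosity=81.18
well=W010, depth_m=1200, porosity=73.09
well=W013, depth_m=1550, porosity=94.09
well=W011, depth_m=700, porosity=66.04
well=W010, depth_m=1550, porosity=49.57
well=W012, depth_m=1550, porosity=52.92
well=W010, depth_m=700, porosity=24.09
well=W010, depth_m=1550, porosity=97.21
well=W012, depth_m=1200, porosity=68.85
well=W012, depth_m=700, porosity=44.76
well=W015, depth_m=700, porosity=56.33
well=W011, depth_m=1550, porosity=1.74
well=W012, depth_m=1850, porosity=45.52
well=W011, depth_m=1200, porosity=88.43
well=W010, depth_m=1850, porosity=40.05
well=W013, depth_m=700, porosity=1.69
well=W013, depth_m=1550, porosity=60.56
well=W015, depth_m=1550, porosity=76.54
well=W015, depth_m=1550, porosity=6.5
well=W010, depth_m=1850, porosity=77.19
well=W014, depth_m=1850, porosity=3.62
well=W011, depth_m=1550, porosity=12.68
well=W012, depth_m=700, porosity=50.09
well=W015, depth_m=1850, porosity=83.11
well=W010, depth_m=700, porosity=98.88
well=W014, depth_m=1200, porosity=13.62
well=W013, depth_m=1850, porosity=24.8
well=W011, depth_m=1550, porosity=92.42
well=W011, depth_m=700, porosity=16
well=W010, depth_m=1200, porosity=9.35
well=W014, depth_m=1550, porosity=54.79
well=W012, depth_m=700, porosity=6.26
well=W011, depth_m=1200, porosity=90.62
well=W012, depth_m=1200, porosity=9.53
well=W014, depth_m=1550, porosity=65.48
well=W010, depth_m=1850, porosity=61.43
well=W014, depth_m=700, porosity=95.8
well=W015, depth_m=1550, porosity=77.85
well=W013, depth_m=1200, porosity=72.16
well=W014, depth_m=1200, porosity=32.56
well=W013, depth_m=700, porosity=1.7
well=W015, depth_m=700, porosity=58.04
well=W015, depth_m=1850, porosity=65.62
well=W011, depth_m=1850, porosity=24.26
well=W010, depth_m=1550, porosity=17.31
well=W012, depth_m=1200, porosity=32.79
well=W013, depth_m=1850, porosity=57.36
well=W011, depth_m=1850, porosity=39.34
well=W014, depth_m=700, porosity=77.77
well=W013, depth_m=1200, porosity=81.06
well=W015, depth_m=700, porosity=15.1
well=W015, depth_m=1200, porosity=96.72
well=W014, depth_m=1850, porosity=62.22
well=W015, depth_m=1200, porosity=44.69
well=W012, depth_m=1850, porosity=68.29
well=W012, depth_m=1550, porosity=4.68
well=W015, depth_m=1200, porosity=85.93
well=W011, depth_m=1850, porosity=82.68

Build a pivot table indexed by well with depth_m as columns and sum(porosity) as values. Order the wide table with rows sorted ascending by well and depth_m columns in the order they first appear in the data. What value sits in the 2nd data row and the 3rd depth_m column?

With rows sorted ascending by well, row 2 is well=W011. depth_m columns in first-appearance order: 1550, 1200, 1850, 700; column 3 is 1850.
Long rows with well=W011, depth_m=1850: 24.26 + 39.34 + 82.68 = 146.28.

146.28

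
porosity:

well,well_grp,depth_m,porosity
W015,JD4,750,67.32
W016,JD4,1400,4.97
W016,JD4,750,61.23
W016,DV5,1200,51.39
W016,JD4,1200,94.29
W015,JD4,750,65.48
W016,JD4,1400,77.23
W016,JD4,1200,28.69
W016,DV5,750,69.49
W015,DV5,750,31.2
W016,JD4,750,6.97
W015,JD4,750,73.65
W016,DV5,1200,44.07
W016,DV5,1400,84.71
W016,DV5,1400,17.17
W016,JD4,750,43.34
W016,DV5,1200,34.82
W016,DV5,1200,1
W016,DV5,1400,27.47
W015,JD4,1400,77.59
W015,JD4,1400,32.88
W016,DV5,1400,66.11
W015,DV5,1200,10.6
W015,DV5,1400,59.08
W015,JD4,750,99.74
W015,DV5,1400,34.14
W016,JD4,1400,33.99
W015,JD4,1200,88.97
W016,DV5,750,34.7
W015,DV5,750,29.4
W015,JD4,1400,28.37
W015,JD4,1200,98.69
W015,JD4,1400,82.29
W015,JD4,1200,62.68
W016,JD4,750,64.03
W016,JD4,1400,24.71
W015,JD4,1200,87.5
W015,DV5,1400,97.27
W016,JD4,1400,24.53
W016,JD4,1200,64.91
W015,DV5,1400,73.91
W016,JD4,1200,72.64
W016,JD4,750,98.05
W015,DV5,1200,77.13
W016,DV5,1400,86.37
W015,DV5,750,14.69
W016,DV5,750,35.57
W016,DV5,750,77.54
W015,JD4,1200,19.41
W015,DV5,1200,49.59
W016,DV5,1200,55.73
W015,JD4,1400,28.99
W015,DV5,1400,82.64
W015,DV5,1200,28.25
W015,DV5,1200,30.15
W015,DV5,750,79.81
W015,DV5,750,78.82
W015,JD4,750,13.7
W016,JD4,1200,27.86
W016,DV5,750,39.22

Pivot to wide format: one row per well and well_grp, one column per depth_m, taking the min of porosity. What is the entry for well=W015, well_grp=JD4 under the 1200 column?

Rows with well=W015, well_grp=JD4 and depth_m=1200: porosity values are 88.97, 98.69, 62.68, 87.5, 19.41.
min(88.97, 98.69, 62.68, 87.5, 19.41) = 19.41.

19.41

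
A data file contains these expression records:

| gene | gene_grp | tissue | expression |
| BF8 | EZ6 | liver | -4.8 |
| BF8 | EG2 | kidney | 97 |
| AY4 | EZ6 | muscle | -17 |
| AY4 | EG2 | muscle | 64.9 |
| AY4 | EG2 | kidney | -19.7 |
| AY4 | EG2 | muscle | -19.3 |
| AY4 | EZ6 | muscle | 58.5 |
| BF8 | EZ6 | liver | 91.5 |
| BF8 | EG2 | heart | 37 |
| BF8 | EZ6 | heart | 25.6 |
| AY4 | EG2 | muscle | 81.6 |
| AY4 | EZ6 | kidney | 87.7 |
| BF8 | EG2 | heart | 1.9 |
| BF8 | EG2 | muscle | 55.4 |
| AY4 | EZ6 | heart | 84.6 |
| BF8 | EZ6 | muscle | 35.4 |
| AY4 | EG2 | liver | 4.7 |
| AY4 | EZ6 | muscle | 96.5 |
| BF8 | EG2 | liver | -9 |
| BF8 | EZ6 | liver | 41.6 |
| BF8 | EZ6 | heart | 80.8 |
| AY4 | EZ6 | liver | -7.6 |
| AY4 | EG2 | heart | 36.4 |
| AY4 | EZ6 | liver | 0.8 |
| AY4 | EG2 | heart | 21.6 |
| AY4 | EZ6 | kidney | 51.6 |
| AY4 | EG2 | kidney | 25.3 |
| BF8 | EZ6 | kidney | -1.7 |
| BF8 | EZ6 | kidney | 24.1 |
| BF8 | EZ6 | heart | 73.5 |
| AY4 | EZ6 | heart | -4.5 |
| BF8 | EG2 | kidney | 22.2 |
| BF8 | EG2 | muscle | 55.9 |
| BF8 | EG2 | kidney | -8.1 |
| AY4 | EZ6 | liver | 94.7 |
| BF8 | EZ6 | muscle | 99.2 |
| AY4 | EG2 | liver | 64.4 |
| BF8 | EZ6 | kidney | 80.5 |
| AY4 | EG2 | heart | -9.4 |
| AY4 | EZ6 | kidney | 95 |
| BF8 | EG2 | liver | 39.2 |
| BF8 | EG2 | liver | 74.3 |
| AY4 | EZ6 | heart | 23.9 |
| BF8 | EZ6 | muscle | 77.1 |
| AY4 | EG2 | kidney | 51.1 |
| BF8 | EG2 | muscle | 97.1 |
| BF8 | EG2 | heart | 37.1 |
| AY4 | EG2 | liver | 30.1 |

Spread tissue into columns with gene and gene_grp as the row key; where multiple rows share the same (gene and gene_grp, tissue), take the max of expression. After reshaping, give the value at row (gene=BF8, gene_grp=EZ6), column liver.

91.5

Rows with gene=BF8, gene_grp=EZ6 and tissue=liver: expression values are -4.8, 91.5, 41.6.
max(-4.8, 91.5, 41.6) = 91.5.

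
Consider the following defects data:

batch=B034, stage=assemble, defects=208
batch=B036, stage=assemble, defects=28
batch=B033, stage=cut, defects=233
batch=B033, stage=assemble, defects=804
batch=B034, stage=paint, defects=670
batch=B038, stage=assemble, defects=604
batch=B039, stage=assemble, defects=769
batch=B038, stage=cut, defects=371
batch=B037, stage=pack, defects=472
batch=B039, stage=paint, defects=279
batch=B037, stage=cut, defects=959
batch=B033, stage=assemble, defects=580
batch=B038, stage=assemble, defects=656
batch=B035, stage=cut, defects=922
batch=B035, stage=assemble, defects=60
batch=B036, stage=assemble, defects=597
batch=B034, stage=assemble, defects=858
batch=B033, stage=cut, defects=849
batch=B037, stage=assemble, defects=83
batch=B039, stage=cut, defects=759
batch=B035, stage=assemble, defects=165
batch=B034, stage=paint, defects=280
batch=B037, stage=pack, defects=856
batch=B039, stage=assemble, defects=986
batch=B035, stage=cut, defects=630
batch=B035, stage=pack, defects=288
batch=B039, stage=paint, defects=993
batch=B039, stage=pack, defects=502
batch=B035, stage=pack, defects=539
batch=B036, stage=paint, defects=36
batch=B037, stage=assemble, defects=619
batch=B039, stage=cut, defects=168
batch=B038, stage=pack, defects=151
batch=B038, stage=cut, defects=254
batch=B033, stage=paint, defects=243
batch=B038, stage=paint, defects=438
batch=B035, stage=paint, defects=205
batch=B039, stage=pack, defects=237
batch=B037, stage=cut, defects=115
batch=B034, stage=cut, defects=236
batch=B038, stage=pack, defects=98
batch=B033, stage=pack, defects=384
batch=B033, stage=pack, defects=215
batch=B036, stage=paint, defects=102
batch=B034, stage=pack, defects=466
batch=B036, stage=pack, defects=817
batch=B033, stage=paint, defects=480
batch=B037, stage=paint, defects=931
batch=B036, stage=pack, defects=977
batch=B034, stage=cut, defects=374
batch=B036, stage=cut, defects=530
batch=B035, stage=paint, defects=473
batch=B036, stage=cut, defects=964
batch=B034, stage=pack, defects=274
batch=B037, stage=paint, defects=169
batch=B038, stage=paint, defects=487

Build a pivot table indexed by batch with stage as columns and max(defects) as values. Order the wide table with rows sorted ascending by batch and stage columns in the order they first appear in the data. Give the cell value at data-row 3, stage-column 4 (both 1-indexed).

539

With rows sorted ascending by batch, row 3 is batch=B035. stage columns in first-appearance order: assemble, cut, paint, pack; column 4 is pack.
Long rows with batch=B035, stage=pack: max(288, 539) = 539.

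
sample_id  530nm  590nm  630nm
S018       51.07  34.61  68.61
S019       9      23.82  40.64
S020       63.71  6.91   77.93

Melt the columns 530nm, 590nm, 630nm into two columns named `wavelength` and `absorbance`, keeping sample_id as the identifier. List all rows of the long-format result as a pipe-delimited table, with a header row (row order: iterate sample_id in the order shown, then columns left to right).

Each (sample_id, column) pair becomes one row: 3 × 3 = 9 rows.
For example, (S018, 530nm) → absorbance=51.07.

| sample_id | wavelength | absorbance |
| S018 | 530nm | 51.07 |
| S018 | 590nm | 34.61 |
| S018 | 630nm | 68.61 |
| S019 | 530nm | 9 |
| S019 | 590nm | 23.82 |
| S019 | 630nm | 40.64 |
| S020 | 530nm | 63.71 |
| S020 | 590nm | 6.91 |
| S020 | 630nm | 77.93 |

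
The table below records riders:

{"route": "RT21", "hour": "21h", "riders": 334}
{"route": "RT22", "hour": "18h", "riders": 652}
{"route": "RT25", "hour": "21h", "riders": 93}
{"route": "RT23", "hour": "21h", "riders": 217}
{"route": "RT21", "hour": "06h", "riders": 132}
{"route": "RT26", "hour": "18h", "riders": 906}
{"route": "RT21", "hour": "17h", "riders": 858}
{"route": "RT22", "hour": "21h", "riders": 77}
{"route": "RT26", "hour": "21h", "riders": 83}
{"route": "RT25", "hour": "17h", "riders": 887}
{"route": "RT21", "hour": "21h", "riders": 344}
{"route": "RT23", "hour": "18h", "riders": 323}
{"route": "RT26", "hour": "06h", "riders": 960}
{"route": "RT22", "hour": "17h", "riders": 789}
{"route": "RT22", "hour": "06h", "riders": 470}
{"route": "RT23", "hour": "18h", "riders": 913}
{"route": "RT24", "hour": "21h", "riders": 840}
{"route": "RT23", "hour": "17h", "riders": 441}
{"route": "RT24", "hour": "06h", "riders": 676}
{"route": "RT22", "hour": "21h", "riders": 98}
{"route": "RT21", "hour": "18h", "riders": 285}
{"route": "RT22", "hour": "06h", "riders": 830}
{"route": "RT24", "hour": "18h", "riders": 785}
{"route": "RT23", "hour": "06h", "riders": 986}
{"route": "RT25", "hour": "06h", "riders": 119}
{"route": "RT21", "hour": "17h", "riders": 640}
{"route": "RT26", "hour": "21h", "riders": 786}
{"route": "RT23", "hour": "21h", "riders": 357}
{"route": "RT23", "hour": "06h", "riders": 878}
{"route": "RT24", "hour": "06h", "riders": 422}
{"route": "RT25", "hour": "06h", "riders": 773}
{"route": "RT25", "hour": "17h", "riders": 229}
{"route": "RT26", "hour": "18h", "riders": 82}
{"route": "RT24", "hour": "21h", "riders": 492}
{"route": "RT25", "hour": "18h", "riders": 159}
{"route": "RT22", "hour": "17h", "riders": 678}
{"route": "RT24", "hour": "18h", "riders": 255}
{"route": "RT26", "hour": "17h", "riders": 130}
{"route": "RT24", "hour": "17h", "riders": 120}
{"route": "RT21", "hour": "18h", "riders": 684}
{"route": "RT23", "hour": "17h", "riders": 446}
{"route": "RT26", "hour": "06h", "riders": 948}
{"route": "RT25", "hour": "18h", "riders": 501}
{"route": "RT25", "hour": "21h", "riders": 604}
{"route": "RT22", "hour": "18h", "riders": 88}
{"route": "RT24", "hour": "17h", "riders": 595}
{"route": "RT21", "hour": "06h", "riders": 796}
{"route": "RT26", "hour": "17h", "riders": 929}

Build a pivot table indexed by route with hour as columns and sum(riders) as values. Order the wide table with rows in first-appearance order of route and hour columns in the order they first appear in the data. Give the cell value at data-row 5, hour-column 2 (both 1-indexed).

988

With rows in first-appearance order of route, row 5 is route=RT26. hour columns in first-appearance order: 21h, 18h, 06h, 17h; column 2 is 18h.
Long rows with route=RT26, hour=18h: 906 + 82 = 988.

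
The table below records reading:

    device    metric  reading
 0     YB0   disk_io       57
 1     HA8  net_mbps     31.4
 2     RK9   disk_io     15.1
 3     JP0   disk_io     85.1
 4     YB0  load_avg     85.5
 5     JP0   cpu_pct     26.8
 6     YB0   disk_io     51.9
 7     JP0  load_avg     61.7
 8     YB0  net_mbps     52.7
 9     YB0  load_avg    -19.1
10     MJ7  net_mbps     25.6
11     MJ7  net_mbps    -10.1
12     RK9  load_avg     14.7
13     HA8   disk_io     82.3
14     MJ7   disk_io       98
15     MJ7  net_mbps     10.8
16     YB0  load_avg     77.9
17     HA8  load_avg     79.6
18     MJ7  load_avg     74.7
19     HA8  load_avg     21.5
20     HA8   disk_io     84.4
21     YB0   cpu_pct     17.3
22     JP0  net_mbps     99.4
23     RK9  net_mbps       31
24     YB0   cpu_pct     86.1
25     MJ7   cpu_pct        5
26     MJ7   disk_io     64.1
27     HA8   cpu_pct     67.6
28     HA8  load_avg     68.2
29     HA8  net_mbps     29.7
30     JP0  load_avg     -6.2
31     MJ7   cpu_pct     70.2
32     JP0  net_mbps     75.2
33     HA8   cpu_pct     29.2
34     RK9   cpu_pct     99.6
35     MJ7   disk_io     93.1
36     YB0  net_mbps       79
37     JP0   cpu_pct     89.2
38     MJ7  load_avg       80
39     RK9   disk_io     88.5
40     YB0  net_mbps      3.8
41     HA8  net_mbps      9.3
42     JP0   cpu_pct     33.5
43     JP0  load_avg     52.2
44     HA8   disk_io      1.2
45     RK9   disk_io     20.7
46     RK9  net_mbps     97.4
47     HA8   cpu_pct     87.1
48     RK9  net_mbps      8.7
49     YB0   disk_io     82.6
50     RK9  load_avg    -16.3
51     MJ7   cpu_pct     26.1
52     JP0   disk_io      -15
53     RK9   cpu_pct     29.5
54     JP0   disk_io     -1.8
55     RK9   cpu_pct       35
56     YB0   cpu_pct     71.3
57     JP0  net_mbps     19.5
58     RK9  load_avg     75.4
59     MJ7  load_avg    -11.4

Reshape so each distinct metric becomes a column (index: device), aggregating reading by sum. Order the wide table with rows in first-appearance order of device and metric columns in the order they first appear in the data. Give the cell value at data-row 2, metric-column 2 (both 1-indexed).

With rows in first-appearance order of device, row 2 is device=HA8. metric columns in first-appearance order: disk_io, net_mbps, load_avg, cpu_pct; column 2 is net_mbps.
Long rows with device=HA8, metric=net_mbps: 31.4 + 29.7 + 9.3 = 70.4.

70.4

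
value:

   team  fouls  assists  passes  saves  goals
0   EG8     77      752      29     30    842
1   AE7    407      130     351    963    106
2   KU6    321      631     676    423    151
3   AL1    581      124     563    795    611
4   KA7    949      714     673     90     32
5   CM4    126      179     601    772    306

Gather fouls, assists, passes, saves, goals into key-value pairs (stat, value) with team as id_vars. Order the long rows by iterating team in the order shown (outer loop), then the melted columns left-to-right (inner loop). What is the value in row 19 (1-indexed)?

30 rows total (6 × 5). Row 19: index ⌊(19-1)/5⌋ = 3 into team → AL1; (19-1) mod 5 = 3 into the melted columns → saves.
So row 19 is (AL1, saves, 795); value = 795.

795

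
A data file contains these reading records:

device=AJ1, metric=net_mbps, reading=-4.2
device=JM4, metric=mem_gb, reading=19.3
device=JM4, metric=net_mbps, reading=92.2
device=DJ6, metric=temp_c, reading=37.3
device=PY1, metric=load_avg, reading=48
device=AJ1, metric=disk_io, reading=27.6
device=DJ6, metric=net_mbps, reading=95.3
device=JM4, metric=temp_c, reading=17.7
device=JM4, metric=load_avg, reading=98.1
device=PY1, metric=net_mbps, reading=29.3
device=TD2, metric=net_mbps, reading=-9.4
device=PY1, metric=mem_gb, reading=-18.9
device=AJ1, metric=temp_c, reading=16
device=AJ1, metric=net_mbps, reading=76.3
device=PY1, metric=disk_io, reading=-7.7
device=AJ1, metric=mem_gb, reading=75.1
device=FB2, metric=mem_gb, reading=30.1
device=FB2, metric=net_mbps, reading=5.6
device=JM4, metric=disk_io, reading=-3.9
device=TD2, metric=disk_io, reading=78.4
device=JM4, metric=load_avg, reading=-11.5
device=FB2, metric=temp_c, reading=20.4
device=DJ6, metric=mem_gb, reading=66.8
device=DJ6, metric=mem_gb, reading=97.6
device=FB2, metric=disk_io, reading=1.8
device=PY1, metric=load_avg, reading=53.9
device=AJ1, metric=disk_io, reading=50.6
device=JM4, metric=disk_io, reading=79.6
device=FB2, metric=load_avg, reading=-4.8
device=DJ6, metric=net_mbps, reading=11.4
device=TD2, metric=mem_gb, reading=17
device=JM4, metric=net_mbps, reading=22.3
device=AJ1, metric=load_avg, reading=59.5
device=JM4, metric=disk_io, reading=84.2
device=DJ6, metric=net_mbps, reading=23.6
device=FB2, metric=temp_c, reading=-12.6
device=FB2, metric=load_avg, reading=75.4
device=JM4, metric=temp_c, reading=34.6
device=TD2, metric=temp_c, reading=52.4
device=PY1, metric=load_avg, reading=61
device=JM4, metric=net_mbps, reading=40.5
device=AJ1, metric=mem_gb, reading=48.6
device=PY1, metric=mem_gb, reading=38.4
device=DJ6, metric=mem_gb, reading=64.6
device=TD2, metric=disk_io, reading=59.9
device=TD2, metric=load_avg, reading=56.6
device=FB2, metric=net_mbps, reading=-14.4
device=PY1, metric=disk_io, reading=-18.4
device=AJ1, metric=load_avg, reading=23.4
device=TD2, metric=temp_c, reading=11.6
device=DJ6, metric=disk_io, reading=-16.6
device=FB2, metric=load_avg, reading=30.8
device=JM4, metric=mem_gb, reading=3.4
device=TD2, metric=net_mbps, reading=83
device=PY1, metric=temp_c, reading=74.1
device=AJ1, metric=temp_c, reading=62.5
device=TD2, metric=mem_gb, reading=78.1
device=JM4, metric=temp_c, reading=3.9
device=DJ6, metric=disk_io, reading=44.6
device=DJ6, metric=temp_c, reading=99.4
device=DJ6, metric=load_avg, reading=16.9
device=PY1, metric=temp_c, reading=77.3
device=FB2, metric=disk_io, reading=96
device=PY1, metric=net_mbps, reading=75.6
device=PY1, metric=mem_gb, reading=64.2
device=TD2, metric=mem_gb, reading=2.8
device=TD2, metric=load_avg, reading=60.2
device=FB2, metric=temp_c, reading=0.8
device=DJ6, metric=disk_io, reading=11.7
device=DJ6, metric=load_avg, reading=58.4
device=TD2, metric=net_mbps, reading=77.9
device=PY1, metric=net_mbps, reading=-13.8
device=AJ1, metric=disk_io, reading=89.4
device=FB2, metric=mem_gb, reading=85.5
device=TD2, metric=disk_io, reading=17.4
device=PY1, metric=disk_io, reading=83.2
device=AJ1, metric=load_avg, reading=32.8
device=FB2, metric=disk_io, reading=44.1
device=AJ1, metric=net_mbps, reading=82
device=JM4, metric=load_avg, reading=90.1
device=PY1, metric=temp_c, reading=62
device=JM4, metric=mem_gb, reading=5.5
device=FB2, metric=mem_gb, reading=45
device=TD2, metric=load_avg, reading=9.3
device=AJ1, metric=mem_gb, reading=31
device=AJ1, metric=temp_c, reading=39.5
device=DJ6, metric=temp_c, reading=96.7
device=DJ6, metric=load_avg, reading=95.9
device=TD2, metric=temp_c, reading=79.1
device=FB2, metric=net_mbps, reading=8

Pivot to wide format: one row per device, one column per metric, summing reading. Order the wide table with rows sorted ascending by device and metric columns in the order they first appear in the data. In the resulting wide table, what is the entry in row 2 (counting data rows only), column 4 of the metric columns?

171.2

With rows sorted ascending by device, row 2 is device=DJ6. metric columns in first-appearance order: net_mbps, mem_gb, temp_c, load_avg, disk_io; column 4 is load_avg.
Long rows with device=DJ6, metric=load_avg: 16.9 + 58.4 + 95.9 = 171.2.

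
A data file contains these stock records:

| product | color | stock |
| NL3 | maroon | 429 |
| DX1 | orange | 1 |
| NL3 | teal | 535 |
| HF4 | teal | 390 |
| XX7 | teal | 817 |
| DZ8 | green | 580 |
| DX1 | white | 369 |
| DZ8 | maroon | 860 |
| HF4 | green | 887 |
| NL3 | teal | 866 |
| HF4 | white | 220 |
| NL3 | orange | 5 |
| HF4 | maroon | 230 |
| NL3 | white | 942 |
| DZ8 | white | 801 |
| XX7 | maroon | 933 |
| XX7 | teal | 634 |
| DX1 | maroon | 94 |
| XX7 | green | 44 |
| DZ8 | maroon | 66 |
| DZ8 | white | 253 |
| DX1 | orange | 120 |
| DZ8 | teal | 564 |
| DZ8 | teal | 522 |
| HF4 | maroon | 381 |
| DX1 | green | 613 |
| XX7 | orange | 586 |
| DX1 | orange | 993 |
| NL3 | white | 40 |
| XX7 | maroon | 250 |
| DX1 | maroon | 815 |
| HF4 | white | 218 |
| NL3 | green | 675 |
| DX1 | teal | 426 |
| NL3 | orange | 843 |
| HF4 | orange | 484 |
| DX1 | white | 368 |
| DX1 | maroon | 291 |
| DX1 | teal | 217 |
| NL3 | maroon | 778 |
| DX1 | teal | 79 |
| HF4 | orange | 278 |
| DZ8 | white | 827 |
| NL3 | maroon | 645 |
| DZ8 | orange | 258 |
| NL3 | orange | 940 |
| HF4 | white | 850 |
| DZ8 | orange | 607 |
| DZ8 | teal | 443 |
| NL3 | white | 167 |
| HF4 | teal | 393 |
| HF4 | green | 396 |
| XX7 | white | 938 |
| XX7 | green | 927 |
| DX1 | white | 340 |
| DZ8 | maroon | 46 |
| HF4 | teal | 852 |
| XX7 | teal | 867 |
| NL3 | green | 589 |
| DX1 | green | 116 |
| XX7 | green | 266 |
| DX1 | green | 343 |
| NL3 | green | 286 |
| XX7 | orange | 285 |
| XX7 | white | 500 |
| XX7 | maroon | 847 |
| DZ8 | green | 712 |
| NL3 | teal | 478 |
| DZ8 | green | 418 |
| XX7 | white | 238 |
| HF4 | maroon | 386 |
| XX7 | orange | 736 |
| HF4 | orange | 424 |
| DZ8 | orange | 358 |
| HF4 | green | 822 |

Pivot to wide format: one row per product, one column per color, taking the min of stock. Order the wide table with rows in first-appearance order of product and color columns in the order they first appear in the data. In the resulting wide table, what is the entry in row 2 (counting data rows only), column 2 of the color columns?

1

With rows in first-appearance order of product, row 2 is product=DX1. color columns in first-appearance order: maroon, orange, teal, green, white; column 2 is orange.
Long rows with product=DX1, color=orange: min(1, 120, 993) = 1.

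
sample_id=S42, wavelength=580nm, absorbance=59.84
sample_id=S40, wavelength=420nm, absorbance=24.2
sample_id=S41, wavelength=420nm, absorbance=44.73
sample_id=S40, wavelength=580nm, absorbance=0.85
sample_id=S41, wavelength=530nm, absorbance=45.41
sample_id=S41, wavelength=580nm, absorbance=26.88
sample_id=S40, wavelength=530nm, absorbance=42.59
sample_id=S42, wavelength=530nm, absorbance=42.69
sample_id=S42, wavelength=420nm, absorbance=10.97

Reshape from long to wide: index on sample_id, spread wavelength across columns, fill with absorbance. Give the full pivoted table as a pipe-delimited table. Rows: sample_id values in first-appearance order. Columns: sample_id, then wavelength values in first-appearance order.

Columns: sample_id plus the 3 distinct wavelength values (580nm, 420nm, 530nm).
For example, row S42 column 580nm takes absorbance=59.84 from the long row (S42, 580nm).

| sample_id | 580nm | 420nm | 530nm |
| S42 | 59.84 | 10.97 | 42.69 |
| S40 | 0.85 | 24.2 | 42.59 |
| S41 | 26.88 | 44.73 | 45.41 |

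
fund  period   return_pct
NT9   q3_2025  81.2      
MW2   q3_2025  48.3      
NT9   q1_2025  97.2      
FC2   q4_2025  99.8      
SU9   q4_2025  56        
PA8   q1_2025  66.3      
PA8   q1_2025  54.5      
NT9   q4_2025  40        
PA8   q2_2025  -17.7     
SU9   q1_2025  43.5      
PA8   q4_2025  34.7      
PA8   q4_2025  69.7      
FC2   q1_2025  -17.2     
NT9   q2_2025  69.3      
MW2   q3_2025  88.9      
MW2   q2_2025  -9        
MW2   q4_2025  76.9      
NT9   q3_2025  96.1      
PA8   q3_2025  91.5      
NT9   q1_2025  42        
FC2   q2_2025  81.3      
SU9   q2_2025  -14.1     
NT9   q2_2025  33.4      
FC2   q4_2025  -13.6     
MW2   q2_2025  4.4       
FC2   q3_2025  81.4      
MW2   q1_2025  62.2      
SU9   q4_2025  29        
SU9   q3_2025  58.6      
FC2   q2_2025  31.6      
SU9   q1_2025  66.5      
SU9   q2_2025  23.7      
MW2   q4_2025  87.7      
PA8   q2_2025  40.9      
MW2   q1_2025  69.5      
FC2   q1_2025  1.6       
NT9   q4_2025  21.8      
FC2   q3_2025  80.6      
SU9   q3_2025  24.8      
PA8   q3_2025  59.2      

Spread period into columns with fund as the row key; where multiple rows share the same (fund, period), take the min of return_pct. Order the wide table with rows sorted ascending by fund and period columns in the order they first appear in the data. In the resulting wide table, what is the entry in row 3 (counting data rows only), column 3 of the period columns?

21.8

With rows sorted ascending by fund, row 3 is fund=NT9. period columns in first-appearance order: q3_2025, q1_2025, q4_2025, q2_2025; column 3 is q4_2025.
Long rows with fund=NT9, period=q4_2025: min(40, 21.8) = 21.8.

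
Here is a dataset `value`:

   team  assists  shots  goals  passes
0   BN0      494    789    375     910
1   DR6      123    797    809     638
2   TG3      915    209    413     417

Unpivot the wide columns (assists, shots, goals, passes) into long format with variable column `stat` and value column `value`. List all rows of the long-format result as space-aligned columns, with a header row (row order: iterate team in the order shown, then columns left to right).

team  stat     value
BN0   assists  494  
BN0   shots    789  
BN0   goals    375  
BN0   passes   910  
DR6   assists  123  
DR6   shots    797  
DR6   goals    809  
DR6   passes   638  
TG3   assists  915  
TG3   shots    209  
TG3   goals    413  
TG3   passes   417  

Each (team, column) pair becomes one row: 3 × 4 = 12 rows.
For example, (BN0, assists) → value=494.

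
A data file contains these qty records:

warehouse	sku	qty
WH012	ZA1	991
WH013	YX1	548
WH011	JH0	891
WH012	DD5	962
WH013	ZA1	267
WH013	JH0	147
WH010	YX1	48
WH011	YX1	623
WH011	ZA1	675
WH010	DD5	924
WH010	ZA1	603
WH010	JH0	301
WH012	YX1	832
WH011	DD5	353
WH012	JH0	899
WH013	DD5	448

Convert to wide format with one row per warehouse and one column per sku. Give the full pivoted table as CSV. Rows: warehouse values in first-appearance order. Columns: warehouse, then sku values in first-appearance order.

warehouse,ZA1,YX1,JH0,DD5
WH012,991,832,899,962
WH013,267,548,147,448
WH011,675,623,891,353
WH010,603,48,301,924

Columns: warehouse plus the 4 distinct sku values (ZA1, YX1, JH0, DD5).
For example, row WH012 column ZA1 takes qty=991 from the long row (WH012, ZA1).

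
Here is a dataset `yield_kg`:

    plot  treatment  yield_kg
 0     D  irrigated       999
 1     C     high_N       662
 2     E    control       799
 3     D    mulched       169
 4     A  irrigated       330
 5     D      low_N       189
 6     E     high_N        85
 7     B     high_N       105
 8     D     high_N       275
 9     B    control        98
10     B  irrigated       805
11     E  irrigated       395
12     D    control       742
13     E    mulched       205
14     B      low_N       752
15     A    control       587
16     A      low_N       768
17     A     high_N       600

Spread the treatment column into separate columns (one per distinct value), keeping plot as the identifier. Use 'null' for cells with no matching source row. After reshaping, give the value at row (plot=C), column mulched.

No long-format row has plot=C and treatment=mulched, so the cell is null.

null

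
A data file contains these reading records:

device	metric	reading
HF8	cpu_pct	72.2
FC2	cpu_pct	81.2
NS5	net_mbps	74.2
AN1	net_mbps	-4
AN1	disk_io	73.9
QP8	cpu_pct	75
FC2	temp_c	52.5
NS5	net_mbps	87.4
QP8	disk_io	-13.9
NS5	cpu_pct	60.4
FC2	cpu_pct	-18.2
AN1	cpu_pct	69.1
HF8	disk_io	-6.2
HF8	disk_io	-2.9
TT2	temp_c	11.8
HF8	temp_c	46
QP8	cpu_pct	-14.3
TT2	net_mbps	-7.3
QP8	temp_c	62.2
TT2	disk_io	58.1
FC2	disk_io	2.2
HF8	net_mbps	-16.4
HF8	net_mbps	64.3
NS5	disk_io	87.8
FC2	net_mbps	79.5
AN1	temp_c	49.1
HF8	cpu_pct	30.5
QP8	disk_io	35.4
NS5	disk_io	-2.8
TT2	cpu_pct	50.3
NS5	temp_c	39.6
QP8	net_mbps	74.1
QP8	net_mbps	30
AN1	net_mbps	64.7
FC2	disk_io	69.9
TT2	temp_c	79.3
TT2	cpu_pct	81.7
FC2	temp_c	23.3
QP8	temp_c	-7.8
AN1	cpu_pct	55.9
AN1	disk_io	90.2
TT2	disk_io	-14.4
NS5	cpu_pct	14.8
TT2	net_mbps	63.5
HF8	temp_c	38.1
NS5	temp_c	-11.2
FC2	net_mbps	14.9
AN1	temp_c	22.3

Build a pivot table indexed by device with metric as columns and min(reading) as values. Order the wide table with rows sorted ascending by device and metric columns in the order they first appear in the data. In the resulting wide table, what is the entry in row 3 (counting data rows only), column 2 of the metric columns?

-16.4

With rows sorted ascending by device, row 3 is device=HF8. metric columns in first-appearance order: cpu_pct, net_mbps, disk_io, temp_c; column 2 is net_mbps.
Long rows with device=HF8, metric=net_mbps: min(-16.4, 64.3) = -16.4.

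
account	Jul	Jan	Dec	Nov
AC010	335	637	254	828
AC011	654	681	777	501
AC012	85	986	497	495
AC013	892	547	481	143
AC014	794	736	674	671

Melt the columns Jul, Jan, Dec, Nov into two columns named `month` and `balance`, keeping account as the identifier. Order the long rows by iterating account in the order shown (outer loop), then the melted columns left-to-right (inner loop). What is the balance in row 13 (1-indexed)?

892

20 rows total (5 × 4). Row 13: index ⌊(13-1)/4⌋ = 3 into account → AC013; (13-1) mod 4 = 0 into the melted columns → Jul.
So row 13 is (AC013, Jul, 892); balance = 892.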